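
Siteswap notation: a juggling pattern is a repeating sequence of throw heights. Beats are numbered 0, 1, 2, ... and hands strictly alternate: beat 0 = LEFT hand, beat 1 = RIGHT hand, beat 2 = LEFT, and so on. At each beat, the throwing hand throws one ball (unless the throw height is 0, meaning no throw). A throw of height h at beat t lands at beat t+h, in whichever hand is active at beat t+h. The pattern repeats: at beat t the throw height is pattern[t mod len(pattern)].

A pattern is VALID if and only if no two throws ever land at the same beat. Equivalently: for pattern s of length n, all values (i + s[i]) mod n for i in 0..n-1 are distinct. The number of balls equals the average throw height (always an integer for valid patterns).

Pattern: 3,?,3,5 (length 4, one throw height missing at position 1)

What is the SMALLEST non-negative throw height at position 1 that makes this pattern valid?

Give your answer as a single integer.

Answer: 1

Derivation:
i=0: (0 + 3) mod 4 = 3
i=1: s[i]=? (unknown)
i=2: (2 + 3) mod 4 = 1
i=3: (3 + 5) mod 4 = 0
Known residues: [0, 1, 3]; need a permutation of 0..3, so missing residue r = 2
Need (1 + s) mod 4 = 2; smallest s = (2 - 1) mod 4 = 1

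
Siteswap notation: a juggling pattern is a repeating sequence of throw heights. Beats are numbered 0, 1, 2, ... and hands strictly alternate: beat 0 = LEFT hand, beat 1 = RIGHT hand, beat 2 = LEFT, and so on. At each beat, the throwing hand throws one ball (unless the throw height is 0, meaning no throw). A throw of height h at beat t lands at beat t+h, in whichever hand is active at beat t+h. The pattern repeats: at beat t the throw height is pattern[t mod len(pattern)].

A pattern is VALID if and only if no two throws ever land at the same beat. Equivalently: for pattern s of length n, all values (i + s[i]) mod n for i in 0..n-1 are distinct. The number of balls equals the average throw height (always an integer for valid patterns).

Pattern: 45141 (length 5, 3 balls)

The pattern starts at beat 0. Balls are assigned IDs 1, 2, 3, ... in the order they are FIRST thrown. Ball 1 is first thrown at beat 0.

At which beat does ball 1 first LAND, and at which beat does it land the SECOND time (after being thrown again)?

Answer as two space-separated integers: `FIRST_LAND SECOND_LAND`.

Answer: 4 5

Derivation:
Beat 0 (L): throw ball1 h=4 -> lands@4:L; in-air after throw: [b1@4:L]
Beat 1 (R): throw ball2 h=5 -> lands@6:L; in-air after throw: [b1@4:L b2@6:L]
Beat 2 (L): throw ball3 h=1 -> lands@3:R; in-air after throw: [b3@3:R b1@4:L b2@6:L]
Beat 3 (R): throw ball3 h=4 -> lands@7:R; in-air after throw: [b1@4:L b2@6:L b3@7:R]
Beat 4 (L): throw ball1 h=1 -> lands@5:R; in-air after throw: [b1@5:R b2@6:L b3@7:R]
Beat 5 (R): throw ball1 h=4 -> lands@9:R; in-air after throw: [b2@6:L b3@7:R b1@9:R]
Ball 1: thrown@0 h=4 -> first land @4; rethrown@4 h=1 -> second land @5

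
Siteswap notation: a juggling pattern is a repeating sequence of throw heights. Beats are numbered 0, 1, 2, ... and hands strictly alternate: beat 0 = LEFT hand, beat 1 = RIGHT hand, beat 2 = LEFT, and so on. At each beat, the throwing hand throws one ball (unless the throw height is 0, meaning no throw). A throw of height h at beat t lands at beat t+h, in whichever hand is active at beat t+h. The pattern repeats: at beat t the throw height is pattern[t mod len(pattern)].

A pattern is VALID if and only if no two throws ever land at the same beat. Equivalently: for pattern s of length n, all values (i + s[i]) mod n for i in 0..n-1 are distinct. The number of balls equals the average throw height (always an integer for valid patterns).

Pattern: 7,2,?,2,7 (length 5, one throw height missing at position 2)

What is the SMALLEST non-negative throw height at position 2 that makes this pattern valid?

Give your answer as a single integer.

i=0: (0 + 7) mod 5 = 2
i=1: (1 + 2) mod 5 = 3
i=2: s[i]=? (unknown)
i=3: (3 + 2) mod 5 = 0
i=4: (4 + 7) mod 5 = 1
Known residues: [0, 1, 2, 3]; need a permutation of 0..4, so missing residue r = 4
Need (2 + s) mod 5 = 4; smallest s = (4 - 2) mod 5 = 2

Answer: 2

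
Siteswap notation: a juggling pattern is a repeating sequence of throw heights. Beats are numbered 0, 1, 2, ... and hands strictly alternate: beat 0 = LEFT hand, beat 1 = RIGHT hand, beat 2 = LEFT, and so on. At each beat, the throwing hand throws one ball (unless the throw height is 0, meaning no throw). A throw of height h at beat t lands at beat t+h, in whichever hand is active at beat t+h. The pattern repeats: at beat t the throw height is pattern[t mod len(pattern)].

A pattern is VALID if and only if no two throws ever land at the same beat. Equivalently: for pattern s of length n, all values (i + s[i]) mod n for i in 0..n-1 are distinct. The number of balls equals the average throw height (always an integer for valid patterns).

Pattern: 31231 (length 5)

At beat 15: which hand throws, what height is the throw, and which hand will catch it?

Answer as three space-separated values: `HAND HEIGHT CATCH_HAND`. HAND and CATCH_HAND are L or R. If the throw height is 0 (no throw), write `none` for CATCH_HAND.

Beat 15: 15 mod 2 = 1, so hand = R
Throw height = pattern[15 mod 5] = pattern[0] = 3
Lands at beat 15+3=18, 18 mod 2 = 0, so catch hand = L

Answer: R 3 L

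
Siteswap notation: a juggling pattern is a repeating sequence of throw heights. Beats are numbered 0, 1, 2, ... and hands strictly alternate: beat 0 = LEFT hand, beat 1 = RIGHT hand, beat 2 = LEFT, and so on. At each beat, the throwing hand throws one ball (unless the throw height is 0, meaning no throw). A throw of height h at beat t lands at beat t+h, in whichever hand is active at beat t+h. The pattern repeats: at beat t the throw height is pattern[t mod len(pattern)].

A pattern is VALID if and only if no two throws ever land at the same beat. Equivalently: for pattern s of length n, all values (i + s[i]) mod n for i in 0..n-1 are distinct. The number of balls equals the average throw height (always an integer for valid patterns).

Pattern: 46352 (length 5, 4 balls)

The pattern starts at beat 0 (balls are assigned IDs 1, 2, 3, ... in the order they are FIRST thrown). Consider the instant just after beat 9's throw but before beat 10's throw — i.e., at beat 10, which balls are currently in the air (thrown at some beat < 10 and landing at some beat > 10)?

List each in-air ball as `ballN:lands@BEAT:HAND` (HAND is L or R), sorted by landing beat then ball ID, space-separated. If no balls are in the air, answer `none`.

Answer: ball3:lands@11:R ball1:lands@12:L ball4:lands@13:R

Derivation:
Beat 0 (L): throw ball1 h=4 -> lands@4:L; in-air after throw: [b1@4:L]
Beat 1 (R): throw ball2 h=6 -> lands@7:R; in-air after throw: [b1@4:L b2@7:R]
Beat 2 (L): throw ball3 h=3 -> lands@5:R; in-air after throw: [b1@4:L b3@5:R b2@7:R]
Beat 3 (R): throw ball4 h=5 -> lands@8:L; in-air after throw: [b1@4:L b3@5:R b2@7:R b4@8:L]
Beat 4 (L): throw ball1 h=2 -> lands@6:L; in-air after throw: [b3@5:R b1@6:L b2@7:R b4@8:L]
Beat 5 (R): throw ball3 h=4 -> lands@9:R; in-air after throw: [b1@6:L b2@7:R b4@8:L b3@9:R]
Beat 6 (L): throw ball1 h=6 -> lands@12:L; in-air after throw: [b2@7:R b4@8:L b3@9:R b1@12:L]
Beat 7 (R): throw ball2 h=3 -> lands@10:L; in-air after throw: [b4@8:L b3@9:R b2@10:L b1@12:L]
Beat 8 (L): throw ball4 h=5 -> lands@13:R; in-air after throw: [b3@9:R b2@10:L b1@12:L b4@13:R]
Beat 9 (R): throw ball3 h=2 -> lands@11:R; in-air after throw: [b2@10:L b3@11:R b1@12:L b4@13:R]
Beat 10 (L): throw ball2 h=4 -> lands@14:L; in-air after throw: [b3@11:R b1@12:L b4@13:R b2@14:L]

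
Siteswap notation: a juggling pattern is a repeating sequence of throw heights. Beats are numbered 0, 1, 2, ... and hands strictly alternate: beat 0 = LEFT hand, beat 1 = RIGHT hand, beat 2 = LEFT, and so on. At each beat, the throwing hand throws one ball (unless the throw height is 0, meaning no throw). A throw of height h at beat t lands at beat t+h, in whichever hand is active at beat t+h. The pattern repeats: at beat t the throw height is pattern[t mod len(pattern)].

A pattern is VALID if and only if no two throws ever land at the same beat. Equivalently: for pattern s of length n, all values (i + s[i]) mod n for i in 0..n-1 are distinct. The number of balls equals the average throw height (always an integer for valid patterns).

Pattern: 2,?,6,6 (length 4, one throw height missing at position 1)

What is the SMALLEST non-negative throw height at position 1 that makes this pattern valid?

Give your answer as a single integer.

i=0: (0 + 2) mod 4 = 2
i=1: s[i]=? (unknown)
i=2: (2 + 6) mod 4 = 0
i=3: (3 + 6) mod 4 = 1
Known residues: [0, 1, 2]; need a permutation of 0..3, so missing residue r = 3
Need (1 + s) mod 4 = 3; smallest s = (3 - 1) mod 4 = 2

Answer: 2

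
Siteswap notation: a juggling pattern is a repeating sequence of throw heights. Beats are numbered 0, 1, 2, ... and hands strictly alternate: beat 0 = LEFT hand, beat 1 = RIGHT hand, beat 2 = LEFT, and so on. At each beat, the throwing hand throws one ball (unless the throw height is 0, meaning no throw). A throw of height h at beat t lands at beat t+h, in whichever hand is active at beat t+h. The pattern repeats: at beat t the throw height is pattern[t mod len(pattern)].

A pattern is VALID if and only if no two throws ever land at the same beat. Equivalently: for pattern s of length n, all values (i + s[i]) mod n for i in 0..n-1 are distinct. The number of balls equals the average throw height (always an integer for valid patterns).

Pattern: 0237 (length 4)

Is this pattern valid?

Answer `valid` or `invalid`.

i=0: (i + s[i]) mod n = (0 + 0) mod 4 = 0
i=1: (i + s[i]) mod n = (1 + 2) mod 4 = 3
i=2: (i + s[i]) mod n = (2 + 3) mod 4 = 1
i=3: (i + s[i]) mod n = (3 + 7) mod 4 = 2
Residues: [0, 3, 1, 2], distinct: True

Answer: valid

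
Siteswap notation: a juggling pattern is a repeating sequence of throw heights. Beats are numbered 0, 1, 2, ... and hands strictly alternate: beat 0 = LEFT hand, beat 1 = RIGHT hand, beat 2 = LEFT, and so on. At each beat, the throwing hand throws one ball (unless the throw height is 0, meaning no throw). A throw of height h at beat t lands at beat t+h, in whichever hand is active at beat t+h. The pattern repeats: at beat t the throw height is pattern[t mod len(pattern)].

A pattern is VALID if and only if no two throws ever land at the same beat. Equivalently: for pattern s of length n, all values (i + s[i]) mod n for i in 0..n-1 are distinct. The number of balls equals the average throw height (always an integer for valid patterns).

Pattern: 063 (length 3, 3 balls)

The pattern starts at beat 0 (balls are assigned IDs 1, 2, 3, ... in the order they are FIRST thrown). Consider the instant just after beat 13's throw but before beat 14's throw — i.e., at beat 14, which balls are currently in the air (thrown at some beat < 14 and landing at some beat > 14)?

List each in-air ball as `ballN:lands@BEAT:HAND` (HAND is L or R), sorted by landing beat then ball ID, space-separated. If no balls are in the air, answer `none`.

Beat 1 (R): throw ball1 h=6 -> lands@7:R; in-air after throw: [b1@7:R]
Beat 2 (L): throw ball2 h=3 -> lands@5:R; in-air after throw: [b2@5:R b1@7:R]
Beat 4 (L): throw ball3 h=6 -> lands@10:L; in-air after throw: [b2@5:R b1@7:R b3@10:L]
Beat 5 (R): throw ball2 h=3 -> lands@8:L; in-air after throw: [b1@7:R b2@8:L b3@10:L]
Beat 7 (R): throw ball1 h=6 -> lands@13:R; in-air after throw: [b2@8:L b3@10:L b1@13:R]
Beat 8 (L): throw ball2 h=3 -> lands@11:R; in-air after throw: [b3@10:L b2@11:R b1@13:R]
Beat 10 (L): throw ball3 h=6 -> lands@16:L; in-air after throw: [b2@11:R b1@13:R b3@16:L]
Beat 11 (R): throw ball2 h=3 -> lands@14:L; in-air after throw: [b1@13:R b2@14:L b3@16:L]
Beat 13 (R): throw ball1 h=6 -> lands@19:R; in-air after throw: [b2@14:L b3@16:L b1@19:R]
Beat 14 (L): throw ball2 h=3 -> lands@17:R; in-air after throw: [b3@16:L b2@17:R b1@19:R]

Answer: ball3:lands@16:L ball1:lands@19:R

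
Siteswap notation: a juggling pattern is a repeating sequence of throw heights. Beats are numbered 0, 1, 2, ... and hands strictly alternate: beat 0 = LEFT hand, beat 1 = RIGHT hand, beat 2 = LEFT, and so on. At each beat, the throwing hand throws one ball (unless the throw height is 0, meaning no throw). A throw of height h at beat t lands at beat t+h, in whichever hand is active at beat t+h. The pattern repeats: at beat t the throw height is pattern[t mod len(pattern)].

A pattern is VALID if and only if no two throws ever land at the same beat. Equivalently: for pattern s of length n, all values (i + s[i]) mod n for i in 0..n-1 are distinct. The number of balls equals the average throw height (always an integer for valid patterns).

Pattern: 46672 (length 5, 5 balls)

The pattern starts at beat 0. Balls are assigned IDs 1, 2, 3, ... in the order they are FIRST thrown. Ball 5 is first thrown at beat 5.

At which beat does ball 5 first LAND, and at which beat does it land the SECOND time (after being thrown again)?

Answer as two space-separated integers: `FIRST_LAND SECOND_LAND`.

Beat 0 (L): throw ball1 h=4 -> lands@4:L; in-air after throw: [b1@4:L]
Beat 1 (R): throw ball2 h=6 -> lands@7:R; in-air after throw: [b1@4:L b2@7:R]
Beat 2 (L): throw ball3 h=6 -> lands@8:L; in-air after throw: [b1@4:L b2@7:R b3@8:L]
Beat 3 (R): throw ball4 h=7 -> lands@10:L; in-air after throw: [b1@4:L b2@7:R b3@8:L b4@10:L]
Beat 4 (L): throw ball1 h=2 -> lands@6:L; in-air after throw: [b1@6:L b2@7:R b3@8:L b4@10:L]
Beat 5 (R): throw ball5 h=4 -> lands@9:R; in-air after throw: [b1@6:L b2@7:R b3@8:L b5@9:R b4@10:L]
Beat 6 (L): throw ball1 h=6 -> lands@12:L; in-air after throw: [b2@7:R b3@8:L b5@9:R b4@10:L b1@12:L]
Beat 7 (R): throw ball2 h=6 -> lands@13:R; in-air after throw: [b3@8:L b5@9:R b4@10:L b1@12:L b2@13:R]
Beat 8 (L): throw ball3 h=7 -> lands@15:R; in-air after throw: [b5@9:R b4@10:L b1@12:L b2@13:R b3@15:R]
Beat 9 (R): throw ball5 h=2 -> lands@11:R; in-air after throw: [b4@10:L b5@11:R b1@12:L b2@13:R b3@15:R]
Beat 10 (L): throw ball4 h=4 -> lands@14:L; in-air after throw: [b5@11:R b1@12:L b2@13:R b4@14:L b3@15:R]
Beat 11 (R): throw ball5 h=6 -> lands@17:R; in-air after throw: [b1@12:L b2@13:R b4@14:L b3@15:R b5@17:R]
Ball 5: thrown@5 h=4 -> first land @9; rethrown@9 h=2 -> second land @11

Answer: 9 11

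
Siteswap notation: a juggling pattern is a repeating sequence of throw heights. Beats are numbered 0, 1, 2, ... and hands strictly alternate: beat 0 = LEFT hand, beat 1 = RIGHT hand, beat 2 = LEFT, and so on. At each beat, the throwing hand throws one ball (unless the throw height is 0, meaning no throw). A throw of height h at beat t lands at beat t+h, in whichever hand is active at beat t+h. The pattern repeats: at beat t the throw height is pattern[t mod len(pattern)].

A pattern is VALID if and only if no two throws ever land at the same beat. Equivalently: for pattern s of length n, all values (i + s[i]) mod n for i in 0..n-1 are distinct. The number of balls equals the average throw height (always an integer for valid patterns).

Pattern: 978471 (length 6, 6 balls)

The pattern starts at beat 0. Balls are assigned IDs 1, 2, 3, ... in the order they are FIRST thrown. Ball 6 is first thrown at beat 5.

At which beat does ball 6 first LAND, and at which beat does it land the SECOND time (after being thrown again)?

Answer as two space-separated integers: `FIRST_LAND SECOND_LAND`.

Beat 0 (L): throw ball1 h=9 -> lands@9:R; in-air after throw: [b1@9:R]
Beat 1 (R): throw ball2 h=7 -> lands@8:L; in-air after throw: [b2@8:L b1@9:R]
Beat 2 (L): throw ball3 h=8 -> lands@10:L; in-air after throw: [b2@8:L b1@9:R b3@10:L]
Beat 3 (R): throw ball4 h=4 -> lands@7:R; in-air after throw: [b4@7:R b2@8:L b1@9:R b3@10:L]
Beat 4 (L): throw ball5 h=7 -> lands@11:R; in-air after throw: [b4@7:R b2@8:L b1@9:R b3@10:L b5@11:R]
Beat 5 (R): throw ball6 h=1 -> lands@6:L; in-air after throw: [b6@6:L b4@7:R b2@8:L b1@9:R b3@10:L b5@11:R]
Beat 6 (L): throw ball6 h=9 -> lands@15:R; in-air after throw: [b4@7:R b2@8:L b1@9:R b3@10:L b5@11:R b6@15:R]
Beat 7 (R): throw ball4 h=7 -> lands@14:L; in-air after throw: [b2@8:L b1@9:R b3@10:L b5@11:R b4@14:L b6@15:R]
Beat 8 (L): throw ball2 h=8 -> lands@16:L; in-air after throw: [b1@9:R b3@10:L b5@11:R b4@14:L b6@15:R b2@16:L]
Beat 9 (R): throw ball1 h=4 -> lands@13:R; in-air after throw: [b3@10:L b5@11:R b1@13:R b4@14:L b6@15:R b2@16:L]
Beat 10 (L): throw ball3 h=7 -> lands@17:R; in-air after throw: [b5@11:R b1@13:R b4@14:L b6@15:R b2@16:L b3@17:R]
Beat 11 (R): throw ball5 h=1 -> lands@12:L; in-air after throw: [b5@12:L b1@13:R b4@14:L b6@15:R b2@16:L b3@17:R]
Beat 12 (L): throw ball5 h=9 -> lands@21:R; in-air after throw: [b1@13:R b4@14:L b6@15:R b2@16:L b3@17:R b5@21:R]
Ball 6: thrown@5 h=1 -> first land @6; rethrown@6 h=9 -> second land @15

Answer: 6 15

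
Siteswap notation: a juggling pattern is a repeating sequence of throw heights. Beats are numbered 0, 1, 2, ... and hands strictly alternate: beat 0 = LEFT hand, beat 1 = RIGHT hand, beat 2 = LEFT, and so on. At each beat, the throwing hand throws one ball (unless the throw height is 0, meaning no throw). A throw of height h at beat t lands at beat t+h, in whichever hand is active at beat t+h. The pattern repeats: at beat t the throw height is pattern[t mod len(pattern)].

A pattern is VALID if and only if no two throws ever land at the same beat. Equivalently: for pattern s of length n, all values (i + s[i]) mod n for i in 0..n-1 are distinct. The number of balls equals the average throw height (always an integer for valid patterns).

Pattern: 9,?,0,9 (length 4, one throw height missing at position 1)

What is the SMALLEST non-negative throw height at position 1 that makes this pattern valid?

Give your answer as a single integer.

i=0: (0 + 9) mod 4 = 1
i=1: s[i]=? (unknown)
i=2: (2 + 0) mod 4 = 2
i=3: (3 + 9) mod 4 = 0
Known residues: [0, 1, 2]; need a permutation of 0..3, so missing residue r = 3
Need (1 + s) mod 4 = 3; smallest s = (3 - 1) mod 4 = 2

Answer: 2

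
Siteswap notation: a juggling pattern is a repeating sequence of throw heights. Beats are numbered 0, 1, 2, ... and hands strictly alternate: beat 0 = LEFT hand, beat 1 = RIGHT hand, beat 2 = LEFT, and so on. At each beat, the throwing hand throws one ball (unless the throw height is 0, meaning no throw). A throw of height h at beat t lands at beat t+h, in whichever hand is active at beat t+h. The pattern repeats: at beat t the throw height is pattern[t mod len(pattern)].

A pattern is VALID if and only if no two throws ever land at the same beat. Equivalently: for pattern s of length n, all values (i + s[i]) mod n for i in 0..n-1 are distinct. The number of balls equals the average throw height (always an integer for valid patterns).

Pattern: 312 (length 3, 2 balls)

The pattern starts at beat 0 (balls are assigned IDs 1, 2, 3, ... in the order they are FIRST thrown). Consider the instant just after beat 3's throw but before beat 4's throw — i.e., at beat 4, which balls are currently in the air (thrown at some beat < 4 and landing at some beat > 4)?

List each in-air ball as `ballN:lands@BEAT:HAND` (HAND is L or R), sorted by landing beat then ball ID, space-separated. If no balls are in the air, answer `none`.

Answer: ball1:lands@6:L

Derivation:
Beat 0 (L): throw ball1 h=3 -> lands@3:R; in-air after throw: [b1@3:R]
Beat 1 (R): throw ball2 h=1 -> lands@2:L; in-air after throw: [b2@2:L b1@3:R]
Beat 2 (L): throw ball2 h=2 -> lands@4:L; in-air after throw: [b1@3:R b2@4:L]
Beat 3 (R): throw ball1 h=3 -> lands@6:L; in-air after throw: [b2@4:L b1@6:L]
Beat 4 (L): throw ball2 h=1 -> lands@5:R; in-air after throw: [b2@5:R b1@6:L]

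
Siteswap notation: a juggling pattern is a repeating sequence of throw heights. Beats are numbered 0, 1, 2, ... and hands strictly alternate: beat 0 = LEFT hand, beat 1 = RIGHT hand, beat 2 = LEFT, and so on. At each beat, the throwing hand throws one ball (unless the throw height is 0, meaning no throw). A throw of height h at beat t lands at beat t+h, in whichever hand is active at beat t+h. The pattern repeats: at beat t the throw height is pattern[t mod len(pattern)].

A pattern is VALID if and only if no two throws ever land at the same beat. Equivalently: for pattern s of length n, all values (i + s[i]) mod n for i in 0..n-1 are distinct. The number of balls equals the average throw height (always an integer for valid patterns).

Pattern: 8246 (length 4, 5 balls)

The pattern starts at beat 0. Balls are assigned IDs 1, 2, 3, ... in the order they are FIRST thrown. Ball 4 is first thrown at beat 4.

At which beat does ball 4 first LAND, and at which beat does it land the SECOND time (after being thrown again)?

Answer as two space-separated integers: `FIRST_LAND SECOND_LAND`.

Answer: 12 20

Derivation:
Beat 0 (L): throw ball1 h=8 -> lands@8:L; in-air after throw: [b1@8:L]
Beat 1 (R): throw ball2 h=2 -> lands@3:R; in-air after throw: [b2@3:R b1@8:L]
Beat 2 (L): throw ball3 h=4 -> lands@6:L; in-air after throw: [b2@3:R b3@6:L b1@8:L]
Beat 3 (R): throw ball2 h=6 -> lands@9:R; in-air after throw: [b3@6:L b1@8:L b2@9:R]
Beat 4 (L): throw ball4 h=8 -> lands@12:L; in-air after throw: [b3@6:L b1@8:L b2@9:R b4@12:L]
Beat 5 (R): throw ball5 h=2 -> lands@7:R; in-air after throw: [b3@6:L b5@7:R b1@8:L b2@9:R b4@12:L]
Beat 6 (L): throw ball3 h=4 -> lands@10:L; in-air after throw: [b5@7:R b1@8:L b2@9:R b3@10:L b4@12:L]
Beat 7 (R): throw ball5 h=6 -> lands@13:R; in-air after throw: [b1@8:L b2@9:R b3@10:L b4@12:L b5@13:R]
Beat 8 (L): throw ball1 h=8 -> lands@16:L; in-air after throw: [b2@9:R b3@10:L b4@12:L b5@13:R b1@16:L]
Beat 9 (R): throw ball2 h=2 -> lands@11:R; in-air after throw: [b3@10:L b2@11:R b4@12:L b5@13:R b1@16:L]
Beat 10 (L): throw ball3 h=4 -> lands@14:L; in-air after throw: [b2@11:R b4@12:L b5@13:R b3@14:L b1@16:L]
Beat 11 (R): throw ball2 h=6 -> lands@17:R; in-air after throw: [b4@12:L b5@13:R b3@14:L b1@16:L b2@17:R]
Beat 12 (L): throw ball4 h=8 -> lands@20:L; in-air after throw: [b5@13:R b3@14:L b1@16:L b2@17:R b4@20:L]
Beat 13 (R): throw ball5 h=2 -> lands@15:R; in-air after throw: [b3@14:L b5@15:R b1@16:L b2@17:R b4@20:L]
Beat 14 (L): throw ball3 h=4 -> lands@18:L; in-air after throw: [b5@15:R b1@16:L b2@17:R b3@18:L b4@20:L]
Beat 15 (R): throw ball5 h=6 -> lands@21:R; in-air after throw: [b1@16:L b2@17:R b3@18:L b4@20:L b5@21:R]
Beat 16 (L): throw ball1 h=8 -> lands@24:L; in-air after throw: [b2@17:R b3@18:L b4@20:L b5@21:R b1@24:L]
Beat 17 (R): throw ball2 h=2 -> lands@19:R; in-air after throw: [b3@18:L b2@19:R b4@20:L b5@21:R b1@24:L]
Beat 18 (L): throw ball3 h=4 -> lands@22:L; in-air after throw: [b2@19:R b4@20:L b5@21:R b3@22:L b1@24:L]
Beat 19 (R): throw ball2 h=6 -> lands@25:R; in-air after throw: [b4@20:L b5@21:R b3@22:L b1@24:L b2@25:R]
Beat 20 (L): throw ball4 h=8 -> lands@28:L; in-air after throw: [b5@21:R b3@22:L b1@24:L b2@25:R b4@28:L]
Ball 4: thrown@4 h=8 -> first land @12; rethrown@12 h=8 -> second land @20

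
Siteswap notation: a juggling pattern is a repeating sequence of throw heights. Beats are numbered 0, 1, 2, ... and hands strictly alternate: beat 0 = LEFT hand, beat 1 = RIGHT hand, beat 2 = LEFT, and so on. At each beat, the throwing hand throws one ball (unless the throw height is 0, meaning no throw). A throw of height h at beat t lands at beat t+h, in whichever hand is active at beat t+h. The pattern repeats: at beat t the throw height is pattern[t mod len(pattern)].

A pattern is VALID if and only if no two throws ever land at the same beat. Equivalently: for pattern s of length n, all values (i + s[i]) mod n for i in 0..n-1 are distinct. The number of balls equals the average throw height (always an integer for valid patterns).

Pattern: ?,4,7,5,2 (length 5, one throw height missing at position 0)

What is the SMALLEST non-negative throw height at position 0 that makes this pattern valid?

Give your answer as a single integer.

Answer: 2

Derivation:
i=0: s[i]=? (unknown)
i=1: (1 + 4) mod 5 = 0
i=2: (2 + 7) mod 5 = 4
i=3: (3 + 5) mod 5 = 3
i=4: (4 + 2) mod 5 = 1
Known residues: [0, 1, 3, 4]; need a permutation of 0..4, so missing residue r = 2
Need (0 + s) mod 5 = 2; smallest s = (2 - 0) mod 5 = 2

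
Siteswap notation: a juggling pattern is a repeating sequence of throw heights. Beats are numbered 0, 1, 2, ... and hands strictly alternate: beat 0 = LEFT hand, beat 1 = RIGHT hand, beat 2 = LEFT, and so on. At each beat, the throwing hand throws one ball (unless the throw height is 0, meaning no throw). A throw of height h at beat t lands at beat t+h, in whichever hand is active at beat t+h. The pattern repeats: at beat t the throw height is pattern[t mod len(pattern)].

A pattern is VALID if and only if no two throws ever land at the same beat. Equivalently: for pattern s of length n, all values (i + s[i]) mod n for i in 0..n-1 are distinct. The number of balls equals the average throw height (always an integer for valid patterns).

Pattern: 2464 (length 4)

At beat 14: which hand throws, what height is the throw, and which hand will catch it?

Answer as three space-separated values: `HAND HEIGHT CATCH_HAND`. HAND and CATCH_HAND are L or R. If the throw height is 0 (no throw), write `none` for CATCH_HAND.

Answer: L 6 L

Derivation:
Beat 14: 14 mod 2 = 0, so hand = L
Throw height = pattern[14 mod 4] = pattern[2] = 6
Lands at beat 14+6=20, 20 mod 2 = 0, so catch hand = L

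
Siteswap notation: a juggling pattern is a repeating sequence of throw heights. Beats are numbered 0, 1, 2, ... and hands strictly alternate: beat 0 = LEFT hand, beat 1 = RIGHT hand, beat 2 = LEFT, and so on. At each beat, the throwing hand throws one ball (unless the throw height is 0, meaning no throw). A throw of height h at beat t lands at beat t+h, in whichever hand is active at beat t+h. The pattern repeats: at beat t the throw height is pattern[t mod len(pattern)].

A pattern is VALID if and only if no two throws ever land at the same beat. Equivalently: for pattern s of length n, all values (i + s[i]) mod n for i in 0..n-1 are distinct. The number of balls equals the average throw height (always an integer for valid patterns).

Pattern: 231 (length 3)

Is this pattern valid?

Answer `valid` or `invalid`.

i=0: (i + s[i]) mod n = (0 + 2) mod 3 = 2
i=1: (i + s[i]) mod n = (1 + 3) mod 3 = 1
i=2: (i + s[i]) mod n = (2 + 1) mod 3 = 0
Residues: [2, 1, 0], distinct: True

Answer: valid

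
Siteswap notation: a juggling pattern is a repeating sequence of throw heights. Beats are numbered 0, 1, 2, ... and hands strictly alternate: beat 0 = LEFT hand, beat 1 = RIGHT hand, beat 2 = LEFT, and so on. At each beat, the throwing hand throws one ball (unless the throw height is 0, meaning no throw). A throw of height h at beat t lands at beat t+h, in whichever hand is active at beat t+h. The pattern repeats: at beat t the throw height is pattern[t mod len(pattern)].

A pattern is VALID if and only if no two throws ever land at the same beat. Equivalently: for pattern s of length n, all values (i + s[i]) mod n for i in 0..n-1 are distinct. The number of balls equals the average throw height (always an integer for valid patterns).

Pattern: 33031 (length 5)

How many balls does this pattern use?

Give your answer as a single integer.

Pattern = [3, 3, 0, 3, 1], length n = 5
  position 0: throw height = 3, running sum = 3
  position 1: throw height = 3, running sum = 6
  position 2: throw height = 0, running sum = 6
  position 3: throw height = 3, running sum = 9
  position 4: throw height = 1, running sum = 10
Total sum = 10; balls = sum / n = 10 / 5 = 2

Answer: 2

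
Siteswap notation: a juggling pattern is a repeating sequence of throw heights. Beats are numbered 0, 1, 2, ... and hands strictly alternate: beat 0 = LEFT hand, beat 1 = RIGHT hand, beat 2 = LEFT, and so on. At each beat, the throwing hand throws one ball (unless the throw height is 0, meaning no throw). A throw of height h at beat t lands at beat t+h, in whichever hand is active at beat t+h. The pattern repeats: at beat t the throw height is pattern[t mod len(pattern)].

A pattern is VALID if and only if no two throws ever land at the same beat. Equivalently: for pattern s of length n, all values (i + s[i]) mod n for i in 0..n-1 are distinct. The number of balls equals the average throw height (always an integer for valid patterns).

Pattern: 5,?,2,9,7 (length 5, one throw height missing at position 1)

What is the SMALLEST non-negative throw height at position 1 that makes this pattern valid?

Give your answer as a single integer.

i=0: (0 + 5) mod 5 = 0
i=1: s[i]=? (unknown)
i=2: (2 + 2) mod 5 = 4
i=3: (3 + 9) mod 5 = 2
i=4: (4 + 7) mod 5 = 1
Known residues: [0, 1, 2, 4]; need a permutation of 0..4, so missing residue r = 3
Need (1 + s) mod 5 = 3; smallest s = (3 - 1) mod 5 = 2

Answer: 2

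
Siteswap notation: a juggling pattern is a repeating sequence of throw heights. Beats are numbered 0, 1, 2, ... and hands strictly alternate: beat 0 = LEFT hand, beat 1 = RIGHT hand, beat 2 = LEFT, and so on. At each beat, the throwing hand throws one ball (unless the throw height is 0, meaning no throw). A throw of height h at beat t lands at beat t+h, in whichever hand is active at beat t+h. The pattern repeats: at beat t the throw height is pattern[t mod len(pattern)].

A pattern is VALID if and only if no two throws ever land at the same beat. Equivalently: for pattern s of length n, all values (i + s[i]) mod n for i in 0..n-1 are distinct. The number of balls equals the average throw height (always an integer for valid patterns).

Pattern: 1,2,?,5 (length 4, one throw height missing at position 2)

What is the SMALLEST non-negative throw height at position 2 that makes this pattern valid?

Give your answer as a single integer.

Answer: 0

Derivation:
i=0: (0 + 1) mod 4 = 1
i=1: (1 + 2) mod 4 = 3
i=2: s[i]=? (unknown)
i=3: (3 + 5) mod 4 = 0
Known residues: [0, 1, 3]; need a permutation of 0..3, so missing residue r = 2
Need (2 + s) mod 4 = 2; smallest s = (2 - 2) mod 4 = 0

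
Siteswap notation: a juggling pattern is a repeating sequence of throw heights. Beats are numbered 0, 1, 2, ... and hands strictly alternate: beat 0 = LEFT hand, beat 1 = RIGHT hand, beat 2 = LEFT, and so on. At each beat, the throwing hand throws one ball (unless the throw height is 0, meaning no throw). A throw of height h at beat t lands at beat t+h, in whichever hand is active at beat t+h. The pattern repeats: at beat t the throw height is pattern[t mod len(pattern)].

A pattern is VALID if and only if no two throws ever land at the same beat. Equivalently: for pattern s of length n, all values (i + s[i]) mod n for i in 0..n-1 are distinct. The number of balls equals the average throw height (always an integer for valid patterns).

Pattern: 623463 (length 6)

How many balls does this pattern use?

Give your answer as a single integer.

Pattern = [6, 2, 3, 4, 6, 3], length n = 6
  position 0: throw height = 6, running sum = 6
  position 1: throw height = 2, running sum = 8
  position 2: throw height = 3, running sum = 11
  position 3: throw height = 4, running sum = 15
  position 4: throw height = 6, running sum = 21
  position 5: throw height = 3, running sum = 24
Total sum = 24; balls = sum / n = 24 / 6 = 4

Answer: 4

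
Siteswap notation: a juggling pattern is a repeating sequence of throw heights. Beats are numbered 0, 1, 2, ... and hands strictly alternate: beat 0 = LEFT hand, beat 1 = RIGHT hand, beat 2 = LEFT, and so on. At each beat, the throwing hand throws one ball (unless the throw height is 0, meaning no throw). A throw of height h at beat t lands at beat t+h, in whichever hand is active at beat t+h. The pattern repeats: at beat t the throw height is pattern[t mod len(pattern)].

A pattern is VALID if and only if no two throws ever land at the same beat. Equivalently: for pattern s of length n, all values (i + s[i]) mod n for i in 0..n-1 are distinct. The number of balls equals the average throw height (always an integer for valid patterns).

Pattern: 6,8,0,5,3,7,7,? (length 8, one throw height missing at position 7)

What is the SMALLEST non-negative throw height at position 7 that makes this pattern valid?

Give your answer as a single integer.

i=0: (0 + 6) mod 8 = 6
i=1: (1 + 8) mod 8 = 1
i=2: (2 + 0) mod 8 = 2
i=3: (3 + 5) mod 8 = 0
i=4: (4 + 3) mod 8 = 7
i=5: (5 + 7) mod 8 = 4
i=6: (6 + 7) mod 8 = 5
i=7: s[i]=? (unknown)
Known residues: [0, 1, 2, 4, 5, 6, 7]; need a permutation of 0..7, so missing residue r = 3
Need (7 + s) mod 8 = 3; smallest s = (3 - 7) mod 8 = 4

Answer: 4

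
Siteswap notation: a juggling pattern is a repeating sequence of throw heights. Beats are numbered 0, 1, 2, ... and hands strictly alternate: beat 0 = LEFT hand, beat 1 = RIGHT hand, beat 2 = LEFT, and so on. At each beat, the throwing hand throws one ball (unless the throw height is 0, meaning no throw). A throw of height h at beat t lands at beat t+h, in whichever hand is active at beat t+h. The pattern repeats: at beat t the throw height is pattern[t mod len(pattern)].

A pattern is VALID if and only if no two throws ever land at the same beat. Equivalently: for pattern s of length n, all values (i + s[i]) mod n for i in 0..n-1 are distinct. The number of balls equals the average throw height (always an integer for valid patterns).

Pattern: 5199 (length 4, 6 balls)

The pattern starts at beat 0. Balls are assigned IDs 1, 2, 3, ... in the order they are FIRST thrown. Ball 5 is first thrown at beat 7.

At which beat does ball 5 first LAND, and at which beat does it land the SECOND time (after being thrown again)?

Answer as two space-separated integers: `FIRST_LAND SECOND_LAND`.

Beat 0 (L): throw ball1 h=5 -> lands@5:R; in-air after throw: [b1@5:R]
Beat 1 (R): throw ball2 h=1 -> lands@2:L; in-air after throw: [b2@2:L b1@5:R]
Beat 2 (L): throw ball2 h=9 -> lands@11:R; in-air after throw: [b1@5:R b2@11:R]
Beat 3 (R): throw ball3 h=9 -> lands@12:L; in-air after throw: [b1@5:R b2@11:R b3@12:L]
Beat 4 (L): throw ball4 h=5 -> lands@9:R; in-air after throw: [b1@5:R b4@9:R b2@11:R b3@12:L]
Beat 5 (R): throw ball1 h=1 -> lands@6:L; in-air after throw: [b1@6:L b4@9:R b2@11:R b3@12:L]
Beat 6 (L): throw ball1 h=9 -> lands@15:R; in-air after throw: [b4@9:R b2@11:R b3@12:L b1@15:R]
Beat 7 (R): throw ball5 h=9 -> lands@16:L; in-air after throw: [b4@9:R b2@11:R b3@12:L b1@15:R b5@16:L]
Beat 8 (L): throw ball6 h=5 -> lands@13:R; in-air after throw: [b4@9:R b2@11:R b3@12:L b6@13:R b1@15:R b5@16:L]
Beat 9 (R): throw ball4 h=1 -> lands@10:L; in-air after throw: [b4@10:L b2@11:R b3@12:L b6@13:R b1@15:R b5@16:L]
Beat 10 (L): throw ball4 h=9 -> lands@19:R; in-air after throw: [b2@11:R b3@12:L b6@13:R b1@15:R b5@16:L b4@19:R]
Beat 11 (R): throw ball2 h=9 -> lands@20:L; in-air after throw: [b3@12:L b6@13:R b1@15:R b5@16:L b4@19:R b2@20:L]
Beat 12 (L): throw ball3 h=5 -> lands@17:R; in-air after throw: [b6@13:R b1@15:R b5@16:L b3@17:R b4@19:R b2@20:L]
Beat 13 (R): throw ball6 h=1 -> lands@14:L; in-air after throw: [b6@14:L b1@15:R b5@16:L b3@17:R b4@19:R b2@20:L]
Beat 14 (L): throw ball6 h=9 -> lands@23:R; in-air after throw: [b1@15:R b5@16:L b3@17:R b4@19:R b2@20:L b6@23:R]
Beat 15 (R): throw ball1 h=9 -> lands@24:L; in-air after throw: [b5@16:L b3@17:R b4@19:R b2@20:L b6@23:R b1@24:L]
Beat 16 (L): throw ball5 h=5 -> lands@21:R; in-air after throw: [b3@17:R b4@19:R b2@20:L b5@21:R b6@23:R b1@24:L]
Beat 17 (R): throw ball3 h=1 -> lands@18:L; in-air after throw: [b3@18:L b4@19:R b2@20:L b5@21:R b6@23:R b1@24:L]
Beat 18 (L): throw ball3 h=9 -> lands@27:R; in-air after throw: [b4@19:R b2@20:L b5@21:R b6@23:R b1@24:L b3@27:R]
Beat 19 (R): throw ball4 h=9 -> lands@28:L; in-air after throw: [b2@20:L b5@21:R b6@23:R b1@24:L b3@27:R b4@28:L]
Beat 20 (L): throw ball2 h=5 -> lands@25:R; in-air after throw: [b5@21:R b6@23:R b1@24:L b2@25:R b3@27:R b4@28:L]
Beat 21 (R): throw ball5 h=1 -> lands@22:L; in-air after throw: [b5@22:L b6@23:R b1@24:L b2@25:R b3@27:R b4@28:L]
Ball 5: thrown@7 h=9 -> first land @16; rethrown@16 h=5 -> second land @21

Answer: 16 21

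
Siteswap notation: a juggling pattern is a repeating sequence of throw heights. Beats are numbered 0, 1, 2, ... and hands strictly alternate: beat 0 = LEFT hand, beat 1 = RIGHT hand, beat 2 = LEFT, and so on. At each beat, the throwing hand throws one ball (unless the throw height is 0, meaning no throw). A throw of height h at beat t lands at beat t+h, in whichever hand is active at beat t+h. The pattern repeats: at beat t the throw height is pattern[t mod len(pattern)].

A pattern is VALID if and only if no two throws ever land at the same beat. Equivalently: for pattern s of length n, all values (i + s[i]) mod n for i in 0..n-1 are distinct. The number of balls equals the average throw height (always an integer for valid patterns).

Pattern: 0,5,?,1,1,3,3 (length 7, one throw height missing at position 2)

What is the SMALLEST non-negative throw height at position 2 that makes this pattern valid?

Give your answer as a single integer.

i=0: (0 + 0) mod 7 = 0
i=1: (1 + 5) mod 7 = 6
i=2: s[i]=? (unknown)
i=3: (3 + 1) mod 7 = 4
i=4: (4 + 1) mod 7 = 5
i=5: (5 + 3) mod 7 = 1
i=6: (6 + 3) mod 7 = 2
Known residues: [0, 1, 2, 4, 5, 6]; need a permutation of 0..6, so missing residue r = 3
Need (2 + s) mod 7 = 3; smallest s = (3 - 2) mod 7 = 1

Answer: 1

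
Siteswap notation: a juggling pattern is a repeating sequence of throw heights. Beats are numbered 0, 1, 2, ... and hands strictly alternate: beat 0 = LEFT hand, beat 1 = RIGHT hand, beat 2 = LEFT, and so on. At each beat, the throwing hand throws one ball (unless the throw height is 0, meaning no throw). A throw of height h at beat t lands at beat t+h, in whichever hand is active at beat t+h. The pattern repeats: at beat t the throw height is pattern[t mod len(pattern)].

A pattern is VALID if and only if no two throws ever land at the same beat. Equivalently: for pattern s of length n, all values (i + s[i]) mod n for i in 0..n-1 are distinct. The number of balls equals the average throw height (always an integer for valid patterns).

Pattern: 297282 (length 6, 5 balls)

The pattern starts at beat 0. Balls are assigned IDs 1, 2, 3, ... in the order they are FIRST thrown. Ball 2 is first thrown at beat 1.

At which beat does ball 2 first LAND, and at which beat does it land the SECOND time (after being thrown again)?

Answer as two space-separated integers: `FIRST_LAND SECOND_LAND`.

Answer: 10 18

Derivation:
Beat 0 (L): throw ball1 h=2 -> lands@2:L; in-air after throw: [b1@2:L]
Beat 1 (R): throw ball2 h=9 -> lands@10:L; in-air after throw: [b1@2:L b2@10:L]
Beat 2 (L): throw ball1 h=7 -> lands@9:R; in-air after throw: [b1@9:R b2@10:L]
Beat 3 (R): throw ball3 h=2 -> lands@5:R; in-air after throw: [b3@5:R b1@9:R b2@10:L]
Beat 4 (L): throw ball4 h=8 -> lands@12:L; in-air after throw: [b3@5:R b1@9:R b2@10:L b4@12:L]
Beat 5 (R): throw ball3 h=2 -> lands@7:R; in-air after throw: [b3@7:R b1@9:R b2@10:L b4@12:L]
Beat 6 (L): throw ball5 h=2 -> lands@8:L; in-air after throw: [b3@7:R b5@8:L b1@9:R b2@10:L b4@12:L]
Beat 7 (R): throw ball3 h=9 -> lands@16:L; in-air after throw: [b5@8:L b1@9:R b2@10:L b4@12:L b3@16:L]
Beat 8 (L): throw ball5 h=7 -> lands@15:R; in-air after throw: [b1@9:R b2@10:L b4@12:L b5@15:R b3@16:L]
Beat 9 (R): throw ball1 h=2 -> lands@11:R; in-air after throw: [b2@10:L b1@11:R b4@12:L b5@15:R b3@16:L]
Beat 10 (L): throw ball2 h=8 -> lands@18:L; in-air after throw: [b1@11:R b4@12:L b5@15:R b3@16:L b2@18:L]
Beat 11 (R): throw ball1 h=2 -> lands@13:R; in-air after throw: [b4@12:L b1@13:R b5@15:R b3@16:L b2@18:L]
Beat 12 (L): throw ball4 h=2 -> lands@14:L; in-air after throw: [b1@13:R b4@14:L b5@15:R b3@16:L b2@18:L]
Beat 13 (R): throw ball1 h=9 -> lands@22:L; in-air after throw: [b4@14:L b5@15:R b3@16:L b2@18:L b1@22:L]
Beat 14 (L): throw ball4 h=7 -> lands@21:R; in-air after throw: [b5@15:R b3@16:L b2@18:L b4@21:R b1@22:L]
Beat 15 (R): throw ball5 h=2 -> lands@17:R; in-air after throw: [b3@16:L b5@17:R b2@18:L b4@21:R b1@22:L]
Beat 16 (L): throw ball3 h=8 -> lands@24:L; in-air after throw: [b5@17:R b2@18:L b4@21:R b1@22:L b3@24:L]
Beat 17 (R): throw ball5 h=2 -> lands@19:R; in-air after throw: [b2@18:L b5@19:R b4@21:R b1@22:L b3@24:L]
Beat 18 (L): throw ball2 h=2 -> lands@20:L; in-air after throw: [b5@19:R b2@20:L b4@21:R b1@22:L b3@24:L]
Ball 2: thrown@1 h=9 -> first land @10; rethrown@10 h=8 -> second land @18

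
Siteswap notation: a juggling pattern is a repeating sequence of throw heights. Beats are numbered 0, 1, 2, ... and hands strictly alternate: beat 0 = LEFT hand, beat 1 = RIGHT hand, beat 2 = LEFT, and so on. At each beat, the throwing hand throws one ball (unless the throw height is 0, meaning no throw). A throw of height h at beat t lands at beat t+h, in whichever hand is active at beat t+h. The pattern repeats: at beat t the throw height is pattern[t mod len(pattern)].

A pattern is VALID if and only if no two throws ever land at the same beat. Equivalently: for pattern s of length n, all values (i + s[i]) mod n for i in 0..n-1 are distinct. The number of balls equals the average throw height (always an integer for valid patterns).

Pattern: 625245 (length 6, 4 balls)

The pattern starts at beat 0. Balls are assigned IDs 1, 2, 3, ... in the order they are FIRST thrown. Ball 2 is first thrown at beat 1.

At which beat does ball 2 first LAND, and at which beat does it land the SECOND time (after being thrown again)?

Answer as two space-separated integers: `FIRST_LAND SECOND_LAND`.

Beat 0 (L): throw ball1 h=6 -> lands@6:L; in-air after throw: [b1@6:L]
Beat 1 (R): throw ball2 h=2 -> lands@3:R; in-air after throw: [b2@3:R b1@6:L]
Beat 2 (L): throw ball3 h=5 -> lands@7:R; in-air after throw: [b2@3:R b1@6:L b3@7:R]
Beat 3 (R): throw ball2 h=2 -> lands@5:R; in-air after throw: [b2@5:R b1@6:L b3@7:R]
Beat 4 (L): throw ball4 h=4 -> lands@8:L; in-air after throw: [b2@5:R b1@6:L b3@7:R b4@8:L]
Beat 5 (R): throw ball2 h=5 -> lands@10:L; in-air after throw: [b1@6:L b3@7:R b4@8:L b2@10:L]
Ball 2: thrown@1 h=2 -> first land @3; rethrown@3 h=2 -> second land @5

Answer: 3 5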